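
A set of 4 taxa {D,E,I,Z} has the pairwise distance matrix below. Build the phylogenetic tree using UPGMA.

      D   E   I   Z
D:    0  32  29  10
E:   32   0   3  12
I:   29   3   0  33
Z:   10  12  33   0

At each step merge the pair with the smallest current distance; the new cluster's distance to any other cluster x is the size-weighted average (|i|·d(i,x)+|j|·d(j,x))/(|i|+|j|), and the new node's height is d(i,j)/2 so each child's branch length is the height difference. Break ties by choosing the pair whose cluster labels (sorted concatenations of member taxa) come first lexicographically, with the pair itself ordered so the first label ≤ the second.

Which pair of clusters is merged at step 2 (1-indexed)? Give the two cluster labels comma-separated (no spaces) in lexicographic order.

iteration 1: select E,I (d=3); attach at lengths (3/2, 3/2); label the merged cluster EI
  updated: d(D,EI)=61/2, d(EI,Z)=45/2
iteration 2: select D,Z (d=10); attach at lengths (5, 5); label the merged cluster DZ
  updated: d(DZ,EI)=53/2
iteration 3: select DZ,EI (d=53/2); attach at lengths (33/4, 47/4); label the merged cluster DEIZ
final tree: ((D:5,Z:5):33/4,(E:3/2,I:3/2):47/4)
total length: 33

D,Z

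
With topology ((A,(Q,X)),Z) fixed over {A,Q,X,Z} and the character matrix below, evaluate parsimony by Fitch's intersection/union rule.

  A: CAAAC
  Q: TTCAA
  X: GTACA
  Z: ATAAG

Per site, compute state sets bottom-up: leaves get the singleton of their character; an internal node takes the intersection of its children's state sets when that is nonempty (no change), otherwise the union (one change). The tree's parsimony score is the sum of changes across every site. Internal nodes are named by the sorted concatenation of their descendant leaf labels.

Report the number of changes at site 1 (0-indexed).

QX@0: {T} ∪ {G} = {G,T} (union, +1)
AQX@0: {C} ∪ {G,T} = {C,G,T} (union, +1)
AQXZ@0: {C,G,T} ∪ {A} = {A,C,G,T} (union, +1)
QX@1: {T} ∩ {T} = {T} (intersection, +0)
AQX@1: {A} ∪ {T} = {A,T} (union, +1)
AQXZ@1: {A,T} ∩ {T} = {T} (intersection, +0)
QX@2: {C} ∪ {A} = {A,C} (union, +1)
AQX@2: {A} ∩ {A,C} = {A} (intersection, +0)
AQXZ@2: {A} ∩ {A} = {A} (intersection, +0)
QX@3: {A} ∪ {C} = {A,C} (union, +1)
AQX@3: {A} ∩ {A,C} = {A} (intersection, +0)
AQXZ@3: {A} ∩ {A} = {A} (intersection, +0)
QX@4: {A} ∩ {A} = {A} (intersection, +0)
AQX@4: {C} ∪ {A} = {A,C} (union, +1)
AQXZ@4: {A,C} ∪ {G} = {A,C,G} (union, +1)
per-site changes: [3, 1, 1, 1, 2]; total = 8

1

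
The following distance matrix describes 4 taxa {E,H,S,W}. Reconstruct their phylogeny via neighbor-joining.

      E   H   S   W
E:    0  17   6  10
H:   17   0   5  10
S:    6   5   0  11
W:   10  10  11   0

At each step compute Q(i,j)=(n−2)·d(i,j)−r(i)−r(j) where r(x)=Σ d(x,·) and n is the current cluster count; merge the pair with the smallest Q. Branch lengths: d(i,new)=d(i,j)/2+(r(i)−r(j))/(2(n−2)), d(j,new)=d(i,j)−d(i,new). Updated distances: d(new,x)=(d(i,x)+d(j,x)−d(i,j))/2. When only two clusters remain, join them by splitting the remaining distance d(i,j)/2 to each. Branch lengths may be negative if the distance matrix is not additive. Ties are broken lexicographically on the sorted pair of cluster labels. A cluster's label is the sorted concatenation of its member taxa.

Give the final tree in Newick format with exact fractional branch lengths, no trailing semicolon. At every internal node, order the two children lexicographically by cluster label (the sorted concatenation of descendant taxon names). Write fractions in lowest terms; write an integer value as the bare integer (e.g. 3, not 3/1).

1. join E+W (d=10, Q=-44) ⇒ EW; edges |E|=11/2, |W|=9/2
  updated: d(EW,H)=17/2, d(EW,S)=7/2
2. join EW+H (d=17/2, Q=-17) ⇒ EHW; edges |EW|=7/2, |H|=5
  updated: d(EHW,S)=0
3. join EHW+S (d=0) ⇒ EHSW; edges |EHW|=0, |S|=0
final tree: (((E:11/2,W:9/2):7/2,H:5):0,S:0)
total length: 37/2

(((E:11/2,W:9/2):7/2,H:5):0,S:0)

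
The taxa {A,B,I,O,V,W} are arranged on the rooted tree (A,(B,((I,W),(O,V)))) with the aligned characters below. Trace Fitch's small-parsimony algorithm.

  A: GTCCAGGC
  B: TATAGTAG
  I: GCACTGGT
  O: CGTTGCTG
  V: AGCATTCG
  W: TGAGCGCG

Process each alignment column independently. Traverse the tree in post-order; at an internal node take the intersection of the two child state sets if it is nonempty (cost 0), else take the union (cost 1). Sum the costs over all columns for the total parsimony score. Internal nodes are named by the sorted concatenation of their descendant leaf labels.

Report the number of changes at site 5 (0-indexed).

3

IW@0: {G} ∪ {T} = {G,T} (union, +1)
OV@0: {C} ∪ {A} = {A,C} (union, +1)
IOVW@0: {G,T} ∪ {A,C} = {A,C,G,T} (union, +1)
BIOVW@0: {T} ∩ {A,C,G,T} = {T} (intersection, +0)
ABIOVW@0: {G} ∪ {T} = {G,T} (union, +1)
IW@1: {C} ∪ {G} = {C,G} (union, +1)
OV@1: {G} ∩ {G} = {G} (intersection, +0)
IOVW@1: {C,G} ∩ {G} = {G} (intersection, +0)
BIOVW@1: {A} ∪ {G} = {A,G} (union, +1)
ABIOVW@1: {T} ∪ {A,G} = {A,G,T} (union, +1)
IW@2: {A} ∩ {A} = {A} (intersection, +0)
OV@2: {T} ∪ {C} = {C,T} (union, +1)
IOVW@2: {A} ∪ {C,T} = {A,C,T} (union, +1)
BIOVW@2: {T} ∩ {A,C,T} = {T} (intersection, +0)
ABIOVW@2: {C} ∪ {T} = {C,T} (union, +1)
IW@3: {C} ∪ {G} = {C,G} (union, +1)
OV@3: {T} ∪ {A} = {A,T} (union, +1)
IOVW@3: {C,G} ∪ {A,T} = {A,C,G,T} (union, +1)
BIOVW@3: {A} ∩ {A,C,G,T} = {A} (intersection, +0)
ABIOVW@3: {C} ∪ {A} = {A,C} (union, +1)
IW@4: {T} ∪ {C} = {C,T} (union, +1)
OV@4: {G} ∪ {T} = {G,T} (union, +1)
IOVW@4: {C,T} ∩ {G,T} = {T} (intersection, +0)
BIOVW@4: {G} ∪ {T} = {G,T} (union, +1)
ABIOVW@4: {A} ∪ {G,T} = {A,G,T} (union, +1)
IW@5: {G} ∩ {G} = {G} (intersection, +0)
OV@5: {C} ∪ {T} = {C,T} (union, +1)
IOVW@5: {G} ∪ {C,T} = {C,G,T} (union, +1)
BIOVW@5: {T} ∩ {C,G,T} = {T} (intersection, +0)
ABIOVW@5: {G} ∪ {T} = {G,T} (union, +1)
IW@6: {G} ∪ {C} = {C,G} (union, +1)
OV@6: {T} ∪ {C} = {C,T} (union, +1)
IOVW@6: {C,G} ∩ {C,T} = {C} (intersection, +0)
BIOVW@6: {A} ∪ {C} = {A,C} (union, +1)
ABIOVW@6: {G} ∪ {A,C} = {A,C,G} (union, +1)
IW@7: {T} ∪ {G} = {G,T} (union, +1)
OV@7: {G} ∩ {G} = {G} (intersection, +0)
IOVW@7: {G,T} ∩ {G} = {G} (intersection, +0)
BIOVW@7: {G} ∩ {G} = {G} (intersection, +0)
ABIOVW@7: {C} ∪ {G} = {C,G} (union, +1)
per-site changes: [4, 3, 3, 4, 4, 3, 4, 2]; total = 27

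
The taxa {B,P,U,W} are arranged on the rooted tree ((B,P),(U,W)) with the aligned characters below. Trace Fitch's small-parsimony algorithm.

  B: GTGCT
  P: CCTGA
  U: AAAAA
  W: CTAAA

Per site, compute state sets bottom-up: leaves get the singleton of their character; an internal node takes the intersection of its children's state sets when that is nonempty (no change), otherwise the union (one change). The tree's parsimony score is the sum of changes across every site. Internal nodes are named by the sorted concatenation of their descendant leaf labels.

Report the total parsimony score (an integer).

site 0, node BP: B={G} ∪ P={C} → {C,G} (+1)
site 0, node UW: U={A} ∪ W={C} → {A,C} (+1)
site 0, node BPUW: BP={C,G} ∩ UW={A,C} → {C} (+0)
site 1, node BP: B={T} ∪ P={C} → {C,T} (+1)
site 1, node UW: U={A} ∪ W={T} → {A,T} (+1)
site 1, node BPUW: BP={C,T} ∩ UW={A,T} → {T} (+0)
site 2, node BP: B={G} ∪ P={T} → {G,T} (+1)
site 2, node UW: U={A} ∩ W={A} → {A} (+0)
site 2, node BPUW: BP={G,T} ∪ UW={A} → {A,G,T} (+1)
site 3, node BP: B={C} ∪ P={G} → {C,G} (+1)
site 3, node UW: U={A} ∩ W={A} → {A} (+0)
site 3, node BPUW: BP={C,G} ∪ UW={A} → {A,C,G} (+1)
site 4, node BP: B={T} ∪ P={A} → {A,T} (+1)
site 4, node UW: U={A} ∩ W={A} → {A} (+0)
site 4, node BPUW: BP={A,T} ∩ UW={A} → {A} (+0)
per-site changes: [2, 2, 2, 2, 1]; total = 9

9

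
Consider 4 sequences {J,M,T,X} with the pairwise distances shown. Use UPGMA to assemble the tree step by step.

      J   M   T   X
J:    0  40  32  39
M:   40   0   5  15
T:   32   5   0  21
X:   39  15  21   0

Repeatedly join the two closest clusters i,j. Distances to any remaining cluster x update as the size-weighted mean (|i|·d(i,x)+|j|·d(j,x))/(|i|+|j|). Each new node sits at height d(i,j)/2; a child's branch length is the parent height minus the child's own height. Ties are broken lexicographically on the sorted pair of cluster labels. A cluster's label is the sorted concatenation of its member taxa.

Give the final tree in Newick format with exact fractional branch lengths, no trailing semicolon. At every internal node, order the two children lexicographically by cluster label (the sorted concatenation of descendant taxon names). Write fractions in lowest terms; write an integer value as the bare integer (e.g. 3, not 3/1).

(J:37/2,((M:5/2,T:5/2):13/2,X:9):19/2)

1. join M+T (d=5) ⇒ MT; edges |M|=5/2, |T|=5/2
  updated: d(J,MT)=36, d(MT,X)=18
2. join MT+X (d=18) ⇒ MTX; edges |MT|=13/2, |X|=9
  updated: d(J,MTX)=37
3. join J+MTX (d=37) ⇒ JMTX; edges |J|=37/2, |MTX|=19/2
final tree: (J:37/2,((M:5/2,T:5/2):13/2,X:9):19/2)
total length: 97/2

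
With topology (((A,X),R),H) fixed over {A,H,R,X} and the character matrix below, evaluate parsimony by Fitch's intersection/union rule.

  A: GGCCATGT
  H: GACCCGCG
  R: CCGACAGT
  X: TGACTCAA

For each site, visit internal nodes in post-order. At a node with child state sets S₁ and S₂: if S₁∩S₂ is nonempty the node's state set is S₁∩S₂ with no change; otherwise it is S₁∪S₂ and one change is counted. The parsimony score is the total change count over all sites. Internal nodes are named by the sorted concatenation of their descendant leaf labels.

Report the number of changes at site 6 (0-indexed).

2

[col 0] AX: children A:{G}, X:{T} ∪→ {G,T}; cost 1
[col 0] ARX: children AX:{G,T}, R:{C} ∪→ {C,G,T}; cost 1
[col 0] AHRX: children ARX:{C,G,T}, H:{G} ∩→ {G}; cost 0
[col 1] AX: children A:{G}, X:{G} ∩→ {G}; cost 0
[col 1] ARX: children AX:{G}, R:{C} ∪→ {C,G}; cost 1
[col 1] AHRX: children ARX:{C,G}, H:{A} ∪→ {A,C,G}; cost 1
[col 2] AX: children A:{C}, X:{A} ∪→ {A,C}; cost 1
[col 2] ARX: children AX:{A,C}, R:{G} ∪→ {A,C,G}; cost 1
[col 2] AHRX: children ARX:{A,C,G}, H:{C} ∩→ {C}; cost 0
[col 3] AX: children A:{C}, X:{C} ∩→ {C}; cost 0
[col 3] ARX: children AX:{C}, R:{A} ∪→ {A,C}; cost 1
[col 3] AHRX: children ARX:{A,C}, H:{C} ∩→ {C}; cost 0
[col 4] AX: children A:{A}, X:{T} ∪→ {A,T}; cost 1
[col 4] ARX: children AX:{A,T}, R:{C} ∪→ {A,C,T}; cost 1
[col 4] AHRX: children ARX:{A,C,T}, H:{C} ∩→ {C}; cost 0
[col 5] AX: children A:{T}, X:{C} ∪→ {C,T}; cost 1
[col 5] ARX: children AX:{C,T}, R:{A} ∪→ {A,C,T}; cost 1
[col 5] AHRX: children ARX:{A,C,T}, H:{G} ∪→ {A,C,G,T}; cost 1
[col 6] AX: children A:{G}, X:{A} ∪→ {A,G}; cost 1
[col 6] ARX: children AX:{A,G}, R:{G} ∩→ {G}; cost 0
[col 6] AHRX: children ARX:{G}, H:{C} ∪→ {C,G}; cost 1
[col 7] AX: children A:{T}, X:{A} ∪→ {A,T}; cost 1
[col 7] ARX: children AX:{A,T}, R:{T} ∩→ {T}; cost 0
[col 7] AHRX: children ARX:{T}, H:{G} ∪→ {G,T}; cost 1
per-site changes: [2, 2, 2, 1, 2, 3, 2, 2]; total = 16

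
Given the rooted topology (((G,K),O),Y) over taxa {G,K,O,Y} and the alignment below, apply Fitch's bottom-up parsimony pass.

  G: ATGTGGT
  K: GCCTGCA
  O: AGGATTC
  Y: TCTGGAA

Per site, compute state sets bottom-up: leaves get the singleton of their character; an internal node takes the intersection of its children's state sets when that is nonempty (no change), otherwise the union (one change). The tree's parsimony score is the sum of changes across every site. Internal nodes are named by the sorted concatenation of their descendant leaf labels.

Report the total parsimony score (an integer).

[col 0] GK: children G:{A}, K:{G} ∪→ {A,G}; cost 1
[col 0] GKO: children GK:{A,G}, O:{A} ∩→ {A}; cost 0
[col 0] GKOY: children GKO:{A}, Y:{T} ∪→ {A,T}; cost 1
[col 1] GK: children G:{T}, K:{C} ∪→ {C,T}; cost 1
[col 1] GKO: children GK:{C,T}, O:{G} ∪→ {C,G,T}; cost 1
[col 1] GKOY: children GKO:{C,G,T}, Y:{C} ∩→ {C}; cost 0
[col 2] GK: children G:{G}, K:{C} ∪→ {C,G}; cost 1
[col 2] GKO: children GK:{C,G}, O:{G} ∩→ {G}; cost 0
[col 2] GKOY: children GKO:{G}, Y:{T} ∪→ {G,T}; cost 1
[col 3] GK: children G:{T}, K:{T} ∩→ {T}; cost 0
[col 3] GKO: children GK:{T}, O:{A} ∪→ {A,T}; cost 1
[col 3] GKOY: children GKO:{A,T}, Y:{G} ∪→ {A,G,T}; cost 1
[col 4] GK: children G:{G}, K:{G} ∩→ {G}; cost 0
[col 4] GKO: children GK:{G}, O:{T} ∪→ {G,T}; cost 1
[col 4] GKOY: children GKO:{G,T}, Y:{G} ∩→ {G}; cost 0
[col 5] GK: children G:{G}, K:{C} ∪→ {C,G}; cost 1
[col 5] GKO: children GK:{C,G}, O:{T} ∪→ {C,G,T}; cost 1
[col 5] GKOY: children GKO:{C,G,T}, Y:{A} ∪→ {A,C,G,T}; cost 1
[col 6] GK: children G:{T}, K:{A} ∪→ {A,T}; cost 1
[col 6] GKO: children GK:{A,T}, O:{C} ∪→ {A,C,T}; cost 1
[col 6] GKOY: children GKO:{A,C,T}, Y:{A} ∩→ {A}; cost 0
per-site changes: [2, 2, 2, 2, 1, 3, 2]; total = 14

14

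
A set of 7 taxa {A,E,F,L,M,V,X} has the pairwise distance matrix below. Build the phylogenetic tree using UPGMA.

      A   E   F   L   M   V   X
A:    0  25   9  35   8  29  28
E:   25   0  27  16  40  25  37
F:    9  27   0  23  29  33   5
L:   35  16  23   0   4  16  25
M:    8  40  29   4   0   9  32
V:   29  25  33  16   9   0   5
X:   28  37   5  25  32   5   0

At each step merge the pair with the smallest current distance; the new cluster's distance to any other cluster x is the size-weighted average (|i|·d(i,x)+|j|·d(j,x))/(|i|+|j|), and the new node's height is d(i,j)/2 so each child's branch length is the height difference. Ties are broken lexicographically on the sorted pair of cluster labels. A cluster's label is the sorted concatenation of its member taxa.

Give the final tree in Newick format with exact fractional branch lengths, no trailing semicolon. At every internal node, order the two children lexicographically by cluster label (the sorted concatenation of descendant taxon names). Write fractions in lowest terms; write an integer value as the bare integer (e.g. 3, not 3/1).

step 1: merge (L,M) at d=4; branch lengths L→2, M→2; new cluster LM
  updated: d(A,LM)=43/2, d(E,LM)=28, d(F,LM)=26, d(LM,V)=25/2, d(LM,X)=57/2
step 2: merge (F,X) at d=5; branch lengths F→5/2, X→5/2; new cluster FX
  updated: d(A,FX)=37/2, d(E,FX)=32, d(FX,LM)=109/4, d(FX,V)=19
step 3: merge (LM,V) at d=25/2; branch lengths LM→17/4, V→25/4; new cluster LMV
  updated: d(A,LMV)=24, d(E,LMV)=27, d(FX,LMV)=49/2
step 4: merge (A,FX) at d=37/2; branch lengths A→37/4, FX→27/4; new cluster AFX
  updated: d(AFX,E)=89/3, d(AFX,LMV)=73/3
step 5: merge (AFX,LMV) at d=73/3; branch lengths AFX→35/12, LMV→71/12; new cluster AFLMVX
  updated: d(AFLMVX,E)=85/3
step 6: merge (AFLMVX,E) at d=85/3; branch lengths AFLMVX→2, E→85/6; new cluster AEFLMVX
final tree: (((A:37/4,(F:5/2,X:5/2):27/4):35/12,((L:2,M:2):17/4,V:25/4):71/12):2,E:85/6)
total length: 121/2

(((A:37/4,(F:5/2,X:5/2):27/4):35/12,((L:2,M:2):17/4,V:25/4):71/12):2,E:85/6)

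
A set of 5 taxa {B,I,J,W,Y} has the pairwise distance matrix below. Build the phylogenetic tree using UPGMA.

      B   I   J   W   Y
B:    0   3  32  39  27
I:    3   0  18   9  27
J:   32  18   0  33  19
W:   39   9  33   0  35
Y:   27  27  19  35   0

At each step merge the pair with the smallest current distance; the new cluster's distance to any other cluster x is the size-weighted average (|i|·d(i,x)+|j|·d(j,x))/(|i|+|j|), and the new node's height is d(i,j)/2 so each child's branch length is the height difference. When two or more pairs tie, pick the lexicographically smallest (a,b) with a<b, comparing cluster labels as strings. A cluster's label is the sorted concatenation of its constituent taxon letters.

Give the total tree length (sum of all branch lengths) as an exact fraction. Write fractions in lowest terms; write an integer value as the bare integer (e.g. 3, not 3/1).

1. join B+I (d=3) ⇒ BI; edges |B|=3/2, |I|=3/2
  updated: d(BI,J)=25, d(BI,W)=24, d(BI,Y)=27
2. join J+Y (d=19) ⇒ JY; edges |J|=19/2, |Y|=19/2
  updated: d(BI,JY)=26, d(JY,W)=34
3. join BI+W (d=24) ⇒ BIW; edges |BI|=21/2, |W|=12
  updated: d(BIW,JY)=86/3
4. join BIW+JY (d=86/3) ⇒ BIJWY; edges |BIW|=7/3, |JY|=29/6
final tree: (((B:3/2,I:3/2):21/2,W:12):7/3,(J:19/2,Y:19/2):29/6)
total length: 155/3

155/3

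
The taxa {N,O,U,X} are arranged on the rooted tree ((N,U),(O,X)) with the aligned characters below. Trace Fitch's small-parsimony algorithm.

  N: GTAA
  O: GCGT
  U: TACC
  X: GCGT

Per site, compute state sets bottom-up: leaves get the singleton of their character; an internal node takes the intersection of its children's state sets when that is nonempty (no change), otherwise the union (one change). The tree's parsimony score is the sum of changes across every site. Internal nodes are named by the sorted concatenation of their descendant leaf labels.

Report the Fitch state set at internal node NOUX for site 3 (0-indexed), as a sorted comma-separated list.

[col 0] NU: children N:{G}, U:{T} ∪→ {G,T}; cost 1
[col 0] OX: children O:{G}, X:{G} ∩→ {G}; cost 0
[col 0] NOUX: children NU:{G,T}, OX:{G} ∩→ {G}; cost 0
[col 1] NU: children N:{T}, U:{A} ∪→ {A,T}; cost 1
[col 1] OX: children O:{C}, X:{C} ∩→ {C}; cost 0
[col 1] NOUX: children NU:{A,T}, OX:{C} ∪→ {A,C,T}; cost 1
[col 2] NU: children N:{A}, U:{C} ∪→ {A,C}; cost 1
[col 2] OX: children O:{G}, X:{G} ∩→ {G}; cost 0
[col 2] NOUX: children NU:{A,C}, OX:{G} ∪→ {A,C,G}; cost 1
[col 3] NU: children N:{A}, U:{C} ∪→ {A,C}; cost 1
[col 3] OX: children O:{T}, X:{T} ∩→ {T}; cost 0
[col 3] NOUX: children NU:{A,C}, OX:{T} ∪→ {A,C,T}; cost 1
per-site changes: [1, 2, 2, 2]; total = 7

A,C,T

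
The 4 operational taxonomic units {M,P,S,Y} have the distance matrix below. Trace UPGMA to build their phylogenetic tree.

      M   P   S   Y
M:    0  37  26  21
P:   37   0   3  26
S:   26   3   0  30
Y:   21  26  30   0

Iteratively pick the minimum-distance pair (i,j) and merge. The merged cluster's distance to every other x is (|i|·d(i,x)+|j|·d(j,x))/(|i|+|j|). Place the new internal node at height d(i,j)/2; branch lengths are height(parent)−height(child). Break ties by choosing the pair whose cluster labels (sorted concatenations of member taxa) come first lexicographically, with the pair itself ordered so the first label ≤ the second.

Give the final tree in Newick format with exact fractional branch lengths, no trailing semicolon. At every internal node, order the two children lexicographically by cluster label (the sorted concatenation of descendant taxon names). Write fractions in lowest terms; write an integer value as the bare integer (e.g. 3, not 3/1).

((M:21/2,Y:21/2):35/8,(P:3/2,S:3/2):107/8)

1. join P+S (d=3) ⇒ PS; edges |P|=3/2, |S|=3/2
  updated: d(M,PS)=63/2, d(PS,Y)=28
2. join M+Y (d=21) ⇒ MY; edges |M|=21/2, |Y|=21/2
  updated: d(MY,PS)=119/4
3. join MY+PS (d=119/4) ⇒ MPSY; edges |MY|=35/8, |PS|=107/8
final tree: ((M:21/2,Y:21/2):35/8,(P:3/2,S:3/2):107/8)
total length: 167/4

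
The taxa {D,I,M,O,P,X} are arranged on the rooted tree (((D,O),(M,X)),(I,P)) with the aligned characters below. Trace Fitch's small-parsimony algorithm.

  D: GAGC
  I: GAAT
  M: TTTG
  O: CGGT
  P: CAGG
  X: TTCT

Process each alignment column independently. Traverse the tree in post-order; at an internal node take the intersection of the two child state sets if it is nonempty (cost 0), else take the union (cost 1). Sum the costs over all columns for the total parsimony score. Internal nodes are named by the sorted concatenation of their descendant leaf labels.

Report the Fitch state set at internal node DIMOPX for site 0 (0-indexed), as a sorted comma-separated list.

DO@0: {G} ∪ {C} = {C,G} (union, +1)
MX@0: {T} ∩ {T} = {T} (intersection, +0)
DMOX@0: {C,G} ∪ {T} = {C,G,T} (union, +1)
IP@0: {G} ∪ {C} = {C,G} (union, +1)
DIMOPX@0: {C,G,T} ∩ {C,G} = {C,G} (intersection, +0)
DO@1: {A} ∪ {G} = {A,G} (union, +1)
MX@1: {T} ∩ {T} = {T} (intersection, +0)
DMOX@1: {A,G} ∪ {T} = {A,G,T} (union, +1)
IP@1: {A} ∩ {A} = {A} (intersection, +0)
DIMOPX@1: {A,G,T} ∩ {A} = {A} (intersection, +0)
DO@2: {G} ∩ {G} = {G} (intersection, +0)
MX@2: {T} ∪ {C} = {C,T} (union, +1)
DMOX@2: {G} ∪ {C,T} = {C,G,T} (union, +1)
IP@2: {A} ∪ {G} = {A,G} (union, +1)
DIMOPX@2: {C,G,T} ∩ {A,G} = {G} (intersection, +0)
DO@3: {C} ∪ {T} = {C,T} (union, +1)
MX@3: {G} ∪ {T} = {G,T} (union, +1)
DMOX@3: {C,T} ∩ {G,T} = {T} (intersection, +0)
IP@3: {T} ∪ {G} = {G,T} (union, +1)
DIMOPX@3: {T} ∩ {G,T} = {T} (intersection, +0)
per-site changes: [3, 2, 3, 3]; total = 11

C,G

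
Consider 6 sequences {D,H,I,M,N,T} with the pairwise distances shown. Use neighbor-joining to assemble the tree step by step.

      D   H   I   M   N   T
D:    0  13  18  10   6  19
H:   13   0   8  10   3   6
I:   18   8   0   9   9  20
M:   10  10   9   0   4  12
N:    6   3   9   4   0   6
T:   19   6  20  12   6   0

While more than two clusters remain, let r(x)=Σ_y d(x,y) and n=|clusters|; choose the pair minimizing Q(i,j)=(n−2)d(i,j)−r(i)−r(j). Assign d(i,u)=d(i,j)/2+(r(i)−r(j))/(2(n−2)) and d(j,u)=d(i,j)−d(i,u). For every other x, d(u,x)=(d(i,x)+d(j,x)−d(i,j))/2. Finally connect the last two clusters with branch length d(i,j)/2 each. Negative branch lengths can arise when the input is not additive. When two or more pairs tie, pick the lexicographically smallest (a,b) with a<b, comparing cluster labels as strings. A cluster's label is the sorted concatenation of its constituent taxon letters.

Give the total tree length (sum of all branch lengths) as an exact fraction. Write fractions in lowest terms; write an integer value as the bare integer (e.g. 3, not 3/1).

step 1: merge (H,T) at d=6, Q=-79; branch lengths H→1/8, T→47/8; new cluster HT
  updated: d(D,HT)=13, d(HT,I)=11, d(HT,M)=8, d(HT,N)=3/2
step 2: merge (I,M) at d=9, Q=-51; branch lengths I→43/6, M→11/6; new cluster IM
  updated: d(D,IM)=19/2, d(HT,IM)=5, d(IM,N)=2
step 3: merge (D,IM) at d=19/2, Q=-26; branch lengths D→31/4, IM→7/4; new cluster DIM
  updated: d(DIM,HT)=17/4, d(DIM,N)=-3/4
step 4: merge (DIM,HT) at d=17/4, Q=-5; branch lengths DIM→1, HT→13/4; new cluster DHIMT
  updated: d(DHIMT,N)=-7/4
step 5: merge (DHIMT,N) at d=-7/4; branch lengths DHIMT→-7/8, N→-7/8; new cluster DHIMNT
final tree: (((D:31/4,(I:43/6,M:11/6):7/4):1,(H:1/8,T:47/8):13/4):-7/8,N:-7/8)
total length: 27

27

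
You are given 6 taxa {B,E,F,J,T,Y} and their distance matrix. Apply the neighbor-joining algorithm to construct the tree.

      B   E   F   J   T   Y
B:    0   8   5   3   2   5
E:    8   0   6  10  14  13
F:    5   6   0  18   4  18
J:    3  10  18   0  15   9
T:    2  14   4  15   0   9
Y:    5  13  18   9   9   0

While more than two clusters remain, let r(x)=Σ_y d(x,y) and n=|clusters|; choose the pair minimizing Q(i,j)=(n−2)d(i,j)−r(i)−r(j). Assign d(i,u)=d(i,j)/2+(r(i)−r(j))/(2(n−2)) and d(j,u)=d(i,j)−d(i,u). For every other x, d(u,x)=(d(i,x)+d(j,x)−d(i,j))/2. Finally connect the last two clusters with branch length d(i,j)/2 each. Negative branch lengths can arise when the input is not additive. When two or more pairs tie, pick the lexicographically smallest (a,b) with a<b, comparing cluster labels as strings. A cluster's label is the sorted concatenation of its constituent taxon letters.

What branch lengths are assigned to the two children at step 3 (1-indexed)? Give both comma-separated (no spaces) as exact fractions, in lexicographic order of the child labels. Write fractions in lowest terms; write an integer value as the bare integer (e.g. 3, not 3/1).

iteration 1: select F,T (d=4, Q=-79); attach at lengths (23/8, 9/8); label the merged cluster FT
  updated: d(B,FT)=3/2, d(E,FT)=8, d(FT,J)=29/2, d(FT,Y)=23/2
iteration 2: select E,FT (d=8, Q=-101/2); attach at lengths (55/12, 41/12); label the merged cluster EFT
  updated: d(B,EFT)=3/4, d(EFT,J)=33/4, d(EFT,Y)=33/4
iteration 3: select B,EFT (d=3/4, Q=-49/2); attach at lengths (-7/4, 5/2); label the merged cluster BEFT
  updated: d(BEFT,J)=21/4, d(BEFT,Y)=25/4
iteration 4: select BEFT,J (d=21/4, Q=-41/2); attach at lengths (5/4, 4); label the merged cluster BEFJT
  updated: d(BEFJT,Y)=5
iteration 5: select BEFJT,Y (d=5); attach at lengths (5/2, 5/2); label the merged cluster BEFJTY
final tree: (((B:-7/4,(E:55/12,(F:23/8,T:9/8):41/12):5/2):5/4,J:4):5/2,Y:5/2)
total length: 23

-7/4,5/2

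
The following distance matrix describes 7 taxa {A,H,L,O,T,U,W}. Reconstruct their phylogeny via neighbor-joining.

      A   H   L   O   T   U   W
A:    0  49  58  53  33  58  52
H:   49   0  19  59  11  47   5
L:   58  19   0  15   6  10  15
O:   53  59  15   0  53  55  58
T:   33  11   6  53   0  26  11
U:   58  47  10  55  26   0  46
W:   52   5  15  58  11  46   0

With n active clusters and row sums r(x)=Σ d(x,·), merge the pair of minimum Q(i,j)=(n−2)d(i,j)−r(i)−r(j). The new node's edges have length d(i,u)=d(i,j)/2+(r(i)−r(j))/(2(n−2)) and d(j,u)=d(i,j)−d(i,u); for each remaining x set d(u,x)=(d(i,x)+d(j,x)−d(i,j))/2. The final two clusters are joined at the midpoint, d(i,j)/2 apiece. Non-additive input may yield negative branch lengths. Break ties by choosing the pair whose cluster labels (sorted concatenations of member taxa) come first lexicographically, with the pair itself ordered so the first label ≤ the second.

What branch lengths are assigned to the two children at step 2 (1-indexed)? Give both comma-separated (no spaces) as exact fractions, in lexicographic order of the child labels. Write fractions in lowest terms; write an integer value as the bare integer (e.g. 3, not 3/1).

step 1: merge (H,W) at d=5, Q=-352; branch lengths H→14/5, W→11/5; new cluster HW
  updated: d(A,HW)=48, d(HW,L)=29/2, d(HW,O)=56, d(HW,T)=17/2, d(HW,U)=44
step 2: merge (L,O) at d=15, Q=-551/2; branch lengths L→-137/16, O→377/16; new cluster LO
  updated: d(A,LO)=48, d(HW,LO)=111/4, d(LO,T)=22, d(LO,U)=25
step 3: merge (LO,U) at d=25, Q=-803/4; branch lengths LO→179/24, U→421/24; new cluster LOU
  updated: d(A,LOU)=81/2, d(HW,LOU)=187/8, d(LOU,T)=23/2
step 4: merge (A,LOU) at d=81/2, Q=-927/8; branch lengths A→1017/32, LOU→279/32; new cluster ALOU
  updated: d(ALOU,HW)=247/16, d(ALOU,T)=2
step 5: merge (ALOU,HW) at d=247/16, Q=-415/16; branch lengths ALOU→143/32, HW→351/32; new cluster AHLOUW
  updated: d(AHLOUW,T)=-79/32
step 6: merge (AHLOUW,T) at d=-79/32; branch lengths AHLOUW→-79/64, T→-79/64; new cluster AHLOTUW
final tree: (((A:1017/32,((L:-137/16,O:377/16):179/24,U:421/24):279/32):143/32,(H:14/5,W:11/5):351/32):-79/64,T:-79/64)
total length: 3151/32

-137/16,377/16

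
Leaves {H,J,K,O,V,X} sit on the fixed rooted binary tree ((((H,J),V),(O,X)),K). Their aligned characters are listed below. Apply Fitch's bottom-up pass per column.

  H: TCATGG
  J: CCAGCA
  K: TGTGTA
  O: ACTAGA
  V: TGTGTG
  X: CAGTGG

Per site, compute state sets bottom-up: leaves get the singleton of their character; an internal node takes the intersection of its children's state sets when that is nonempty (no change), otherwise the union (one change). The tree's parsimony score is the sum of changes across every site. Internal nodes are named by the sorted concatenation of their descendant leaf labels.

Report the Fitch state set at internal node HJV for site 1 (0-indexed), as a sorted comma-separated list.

C,G

[col 0] HJ: children H:{T}, J:{C} ∪→ {C,T}; cost 1
[col 0] HJV: children HJ:{C,T}, V:{T} ∩→ {T}; cost 0
[col 0] OX: children O:{A}, X:{C} ∪→ {A,C}; cost 1
[col 0] HJOVX: children HJV:{T}, OX:{A,C} ∪→ {A,C,T}; cost 1
[col 0] HJKOVX: children HJOVX:{A,C,T}, K:{T} ∩→ {T}; cost 0
[col 1] HJ: children H:{C}, J:{C} ∩→ {C}; cost 0
[col 1] HJV: children HJ:{C}, V:{G} ∪→ {C,G}; cost 1
[col 1] OX: children O:{C}, X:{A} ∪→ {A,C}; cost 1
[col 1] HJOVX: children HJV:{C,G}, OX:{A,C} ∩→ {C}; cost 0
[col 1] HJKOVX: children HJOVX:{C}, K:{G} ∪→ {C,G}; cost 1
[col 2] HJ: children H:{A}, J:{A} ∩→ {A}; cost 0
[col 2] HJV: children HJ:{A}, V:{T} ∪→ {A,T}; cost 1
[col 2] OX: children O:{T}, X:{G} ∪→ {G,T}; cost 1
[col 2] HJOVX: children HJV:{A,T}, OX:{G,T} ∩→ {T}; cost 0
[col 2] HJKOVX: children HJOVX:{T}, K:{T} ∩→ {T}; cost 0
[col 3] HJ: children H:{T}, J:{G} ∪→ {G,T}; cost 1
[col 3] HJV: children HJ:{G,T}, V:{G} ∩→ {G}; cost 0
[col 3] OX: children O:{A}, X:{T} ∪→ {A,T}; cost 1
[col 3] HJOVX: children HJV:{G}, OX:{A,T} ∪→ {A,G,T}; cost 1
[col 3] HJKOVX: children HJOVX:{A,G,T}, K:{G} ∩→ {G}; cost 0
[col 4] HJ: children H:{G}, J:{C} ∪→ {C,G}; cost 1
[col 4] HJV: children HJ:{C,G}, V:{T} ∪→ {C,G,T}; cost 1
[col 4] OX: children O:{G}, X:{G} ∩→ {G}; cost 0
[col 4] HJOVX: children HJV:{C,G,T}, OX:{G} ∩→ {G}; cost 0
[col 4] HJKOVX: children HJOVX:{G}, K:{T} ∪→ {G,T}; cost 1
[col 5] HJ: children H:{G}, J:{A} ∪→ {A,G}; cost 1
[col 5] HJV: children HJ:{A,G}, V:{G} ∩→ {G}; cost 0
[col 5] OX: children O:{A}, X:{G} ∪→ {A,G}; cost 1
[col 5] HJOVX: children HJV:{G}, OX:{A,G} ∩→ {G}; cost 0
[col 5] HJKOVX: children HJOVX:{G}, K:{A} ∪→ {A,G}; cost 1
per-site changes: [3, 3, 2, 3, 3, 3]; total = 17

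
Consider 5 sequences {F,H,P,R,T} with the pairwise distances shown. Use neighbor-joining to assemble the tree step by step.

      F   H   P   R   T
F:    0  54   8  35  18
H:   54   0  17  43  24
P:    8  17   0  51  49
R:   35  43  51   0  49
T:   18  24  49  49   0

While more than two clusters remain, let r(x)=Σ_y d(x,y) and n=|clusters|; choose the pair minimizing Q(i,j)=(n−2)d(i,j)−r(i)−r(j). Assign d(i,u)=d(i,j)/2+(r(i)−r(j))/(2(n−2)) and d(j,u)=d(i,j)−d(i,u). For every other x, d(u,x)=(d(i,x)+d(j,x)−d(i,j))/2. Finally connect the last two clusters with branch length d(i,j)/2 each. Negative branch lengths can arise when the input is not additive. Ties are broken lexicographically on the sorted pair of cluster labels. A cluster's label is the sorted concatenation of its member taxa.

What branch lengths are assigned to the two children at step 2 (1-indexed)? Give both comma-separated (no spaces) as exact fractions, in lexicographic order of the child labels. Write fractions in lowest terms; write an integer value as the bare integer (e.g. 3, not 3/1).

step 1: merge (F,P) at d=8, Q=-216; branch lengths F→7/3, P→17/3; new cluster FP
  updated: d(FP,H)=63/2, d(FP,R)=39, d(FP,T)=59/2
step 2: merge (FP,R) at d=39, Q=-153; branch lengths FP→47/4, R→109/4; new cluster FPR
  updated: d(FPR,H)=71/4, d(FPR,T)=79/4
step 3: merge (FPR,H) at d=71/4, Q=-123/2; branch lengths FPR→27/4, H→11; new cluster FHPR
  updated: d(FHPR,T)=13
step 4: merge (FHPR,T) at d=13; branch lengths FHPR→13/2, T→13/2; new cluster FHPRT
final tree: ((((F:7/3,P:17/3):47/4,R:109/4):27/4,H:11):13/2,T:13/2)
total length: 311/4

47/4,109/4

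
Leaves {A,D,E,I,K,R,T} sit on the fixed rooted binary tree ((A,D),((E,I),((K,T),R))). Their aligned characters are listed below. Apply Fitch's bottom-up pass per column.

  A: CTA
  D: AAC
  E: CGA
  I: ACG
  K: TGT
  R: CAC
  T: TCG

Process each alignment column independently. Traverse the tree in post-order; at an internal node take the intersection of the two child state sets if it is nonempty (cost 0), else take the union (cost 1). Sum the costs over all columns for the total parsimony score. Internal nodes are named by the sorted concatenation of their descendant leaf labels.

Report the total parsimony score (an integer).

[col 0] AD: children A:{C}, D:{A} ∪→ {A,C}; cost 1
[col 0] EI: children E:{C}, I:{A} ∪→ {A,C}; cost 1
[col 0] KT: children K:{T}, T:{T} ∩→ {T}; cost 0
[col 0] KRT: children KT:{T}, R:{C} ∪→ {C,T}; cost 1
[col 0] EIKRT: children EI:{A,C}, KRT:{C,T} ∩→ {C}; cost 0
[col 0] ADEIKRT: children AD:{A,C}, EIKRT:{C} ∩→ {C}; cost 0
[col 1] AD: children A:{T}, D:{A} ∪→ {A,T}; cost 1
[col 1] EI: children E:{G}, I:{C} ∪→ {C,G}; cost 1
[col 1] KT: children K:{G}, T:{C} ∪→ {C,G}; cost 1
[col 1] KRT: children KT:{C,G}, R:{A} ∪→ {A,C,G}; cost 1
[col 1] EIKRT: children EI:{C,G}, KRT:{A,C,G} ∩→ {C,G}; cost 0
[col 1] ADEIKRT: children AD:{A,T}, EIKRT:{C,G} ∪→ {A,C,G,T}; cost 1
[col 2] AD: children A:{A}, D:{C} ∪→ {A,C}; cost 1
[col 2] EI: children E:{A}, I:{G} ∪→ {A,G}; cost 1
[col 2] KT: children K:{T}, T:{G} ∪→ {G,T}; cost 1
[col 2] KRT: children KT:{G,T}, R:{C} ∪→ {C,G,T}; cost 1
[col 2] EIKRT: children EI:{A,G}, KRT:{C,G,T} ∩→ {G}; cost 0
[col 2] ADEIKRT: children AD:{A,C}, EIKRT:{G} ∪→ {A,C,G}; cost 1
per-site changes: [3, 5, 5]; total = 13

13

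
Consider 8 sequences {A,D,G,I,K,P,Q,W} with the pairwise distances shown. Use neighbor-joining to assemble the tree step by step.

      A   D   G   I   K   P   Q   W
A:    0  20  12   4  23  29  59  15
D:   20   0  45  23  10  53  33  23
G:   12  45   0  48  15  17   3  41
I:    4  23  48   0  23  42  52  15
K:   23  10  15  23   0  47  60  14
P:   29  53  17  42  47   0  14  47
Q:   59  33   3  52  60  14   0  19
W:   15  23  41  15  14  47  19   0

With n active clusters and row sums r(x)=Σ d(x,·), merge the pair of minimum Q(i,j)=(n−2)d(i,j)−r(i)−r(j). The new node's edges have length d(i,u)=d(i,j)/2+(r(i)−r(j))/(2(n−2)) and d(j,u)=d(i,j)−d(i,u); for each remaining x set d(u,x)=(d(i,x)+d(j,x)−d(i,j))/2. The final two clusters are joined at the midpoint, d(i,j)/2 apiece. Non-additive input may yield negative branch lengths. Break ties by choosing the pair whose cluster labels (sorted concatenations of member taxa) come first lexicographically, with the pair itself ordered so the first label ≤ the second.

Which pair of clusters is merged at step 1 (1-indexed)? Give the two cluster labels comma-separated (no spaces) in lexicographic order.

P,Q

iteration 1: select P,Q (d=14, Q=-405); attach at lengths (31/4, 25/4); label the merged cluster PQ
  updated: d(A,PQ)=37, d(D,PQ)=36, d(G,PQ)=3, d(I,PQ)=40, d(K,PQ)=93/2, d(PQ,W)=26
iteration 2: select G,PQ (d=3, Q=-675/2); attach at lengths (-19/20, 79/20); label the merged cluster GPQ
  updated: d(A,GPQ)=23, d(D,GPQ)=39, d(GPQ,I)=85/2, d(GPQ,K)=117/4, d(GPQ,W)=32
iteration 3: select A,I (d=4, Q=-353/2); attach at lengths (-13/16, 77/16); label the merged cluster AI
  updated: d(AI,D)=39/2, d(AI,GPQ)=123/4, d(AI,K)=21, d(AI,W)=13
iteration 4: select D,K (d=10, Q=-543/4); attach at lengths (63/8, 17/8); label the merged cluster DK
  updated: d(AI,DK)=61/4, d(DK,GPQ)=233/8, d(DK,W)=27/2
iteration 5: select AI,W (d=13, Q=-183/2); attach at lengths (53/8, 51/8); label the merged cluster AIW
  updated: d(AIW,DK)=63/8, d(AIW,GPQ)=199/8
iteration 6: select AIW,DK (d=63/8, Q=-495/8); attach at lengths (29/16, 97/16); label the merged cluster ADIKW
  updated: d(ADIKW,GPQ)=369/16
iteration 7: select ADIKW,GPQ (d=369/16); attach at lengths (369/32, 369/32); label the merged cluster ADGIKPQW
final tree: ((((A:-13/16,I:77/16):53/8,W:51/8):29/16,(D:63/8,K:17/8):97/16):369/32,(G:-19/20,(P:31/4,Q:25/4):79/20):369/32)
total length: 1199/16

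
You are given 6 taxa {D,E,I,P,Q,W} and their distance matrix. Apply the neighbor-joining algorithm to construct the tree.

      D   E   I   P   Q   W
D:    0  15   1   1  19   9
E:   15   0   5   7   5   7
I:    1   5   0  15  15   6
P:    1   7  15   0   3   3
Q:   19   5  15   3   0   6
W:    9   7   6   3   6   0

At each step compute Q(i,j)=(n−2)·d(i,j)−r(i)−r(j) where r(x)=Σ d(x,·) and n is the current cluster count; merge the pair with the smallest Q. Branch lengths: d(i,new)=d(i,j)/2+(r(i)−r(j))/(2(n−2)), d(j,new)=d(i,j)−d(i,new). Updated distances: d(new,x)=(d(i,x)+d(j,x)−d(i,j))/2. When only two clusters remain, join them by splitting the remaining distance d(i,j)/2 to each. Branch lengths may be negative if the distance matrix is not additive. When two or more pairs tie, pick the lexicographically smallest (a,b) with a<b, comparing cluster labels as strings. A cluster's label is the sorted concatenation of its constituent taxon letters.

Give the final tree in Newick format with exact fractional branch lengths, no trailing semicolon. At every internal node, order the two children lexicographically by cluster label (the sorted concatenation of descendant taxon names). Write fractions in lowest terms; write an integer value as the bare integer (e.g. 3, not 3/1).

((((D:7/8,I:1/8):25/4,W:3/4):3/2,(E:13/6,Q:17/6):9/4):1/8,P:1/8)

step 1: merge (D,I) at d=1, Q=-83; branch lengths D→7/8, I→1/8; new cluster DI
  updated: d(DI,E)=19/2, d(DI,P)=15/2, d(DI,Q)=33/2, d(DI,W)=7
step 2: merge (E,Q) at d=5, Q=-44; branch lengths E→13/6, Q→17/6; new cluster EQ
  updated: d(DI,EQ)=21/2, d(EQ,P)=5/2, d(EQ,W)=4
step 3: merge (DI,W) at d=7, Q=-25; branch lengths DI→25/4, W→3/4; new cluster DIW
  updated: d(DIW,EQ)=15/4, d(DIW,P)=7/4
step 4: merge (DIW,EQ) at d=15/4, Q=-8; branch lengths DIW→3/2, EQ→9/4; new cluster DEIQW
  updated: d(DEIQW,P)=1/4
step 5: merge (DEIQW,P) at d=1/4; branch lengths DEIQW→1/8, P→1/8; new cluster DEIPQW
final tree: ((((D:7/8,I:1/8):25/4,W:3/4):3/2,(E:13/6,Q:17/6):9/4):1/8,P:1/8)
total length: 17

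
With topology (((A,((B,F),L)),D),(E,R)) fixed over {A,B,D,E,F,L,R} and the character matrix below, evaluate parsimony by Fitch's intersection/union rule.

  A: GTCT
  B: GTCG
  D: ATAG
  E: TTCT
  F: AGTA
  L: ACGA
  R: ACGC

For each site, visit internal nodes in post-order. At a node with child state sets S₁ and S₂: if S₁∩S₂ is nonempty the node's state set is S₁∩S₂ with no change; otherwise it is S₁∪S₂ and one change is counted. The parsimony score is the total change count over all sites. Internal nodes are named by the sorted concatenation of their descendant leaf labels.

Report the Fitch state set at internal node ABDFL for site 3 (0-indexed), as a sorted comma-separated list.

A,G,T

BF@0: {G} ∪ {A} = {A,G} (union, +1)
BFL@0: {A,G} ∩ {A} = {A} (intersection, +0)
ABFL@0: {G} ∪ {A} = {A,G} (union, +1)
ABDFL@0: {A,G} ∩ {A} = {A} (intersection, +0)
ER@0: {T} ∪ {A} = {A,T} (union, +1)
ABDEFLR@0: {A} ∩ {A,T} = {A} (intersection, +0)
BF@1: {T} ∪ {G} = {G,T} (union, +1)
BFL@1: {G,T} ∪ {C} = {C,G,T} (union, +1)
ABFL@1: {T} ∩ {C,G,T} = {T} (intersection, +0)
ABDFL@1: {T} ∩ {T} = {T} (intersection, +0)
ER@1: {T} ∪ {C} = {C,T} (union, +1)
ABDEFLR@1: {T} ∩ {C,T} = {T} (intersection, +0)
BF@2: {C} ∪ {T} = {C,T} (union, +1)
BFL@2: {C,T} ∪ {G} = {C,G,T} (union, +1)
ABFL@2: {C} ∩ {C,G,T} = {C} (intersection, +0)
ABDFL@2: {C} ∪ {A} = {A,C} (union, +1)
ER@2: {C} ∪ {G} = {C,G} (union, +1)
ABDEFLR@2: {A,C} ∩ {C,G} = {C} (intersection, +0)
BF@3: {G} ∪ {A} = {A,G} (union, +1)
BFL@3: {A,G} ∩ {A} = {A} (intersection, +0)
ABFL@3: {T} ∪ {A} = {A,T} (union, +1)
ABDFL@3: {A,T} ∪ {G} = {A,G,T} (union, +1)
ER@3: {T} ∪ {C} = {C,T} (union, +1)
ABDEFLR@3: {A,G,T} ∩ {C,T} = {T} (intersection, +0)
per-site changes: [3, 3, 4, 4]; total = 14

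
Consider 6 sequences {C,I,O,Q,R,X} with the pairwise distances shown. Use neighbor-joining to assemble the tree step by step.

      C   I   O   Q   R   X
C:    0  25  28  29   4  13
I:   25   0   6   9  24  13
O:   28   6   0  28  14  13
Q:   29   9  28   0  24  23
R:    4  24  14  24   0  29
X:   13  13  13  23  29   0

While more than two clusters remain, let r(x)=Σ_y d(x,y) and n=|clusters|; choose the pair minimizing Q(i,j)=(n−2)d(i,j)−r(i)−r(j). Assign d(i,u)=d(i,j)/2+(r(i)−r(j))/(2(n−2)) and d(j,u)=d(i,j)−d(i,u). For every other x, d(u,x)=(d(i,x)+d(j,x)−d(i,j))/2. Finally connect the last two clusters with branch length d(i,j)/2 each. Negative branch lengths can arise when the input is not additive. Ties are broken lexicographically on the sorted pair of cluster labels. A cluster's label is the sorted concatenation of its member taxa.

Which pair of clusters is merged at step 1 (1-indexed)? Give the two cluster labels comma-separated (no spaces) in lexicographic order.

iteration 1: select C,R (d=4, Q=-178); attach at lengths (5/2, 3/2); label the merged cluster CR
  updated: d(CR,I)=45/2, d(CR,O)=19, d(CR,Q)=49/2, d(CR,X)=19
iteration 2: select I,Q (d=9, Q=-108); attach at lengths (-7/6, 61/6); label the merged cluster IQ
  updated: d(CR,IQ)=19, d(IQ,O)=25/2, d(IQ,X)=27/2
iteration 3: select CR,X (d=19, Q=-129/2); attach at lengths (99/8, 53/8); label the merged cluster CRX
  updated: d(CRX,IQ)=27/4, d(CRX,O)=13/2
iteration 4: select CRX,IQ (d=27/4, Q=-103/4); attach at lengths (3/8, 51/8); label the merged cluster CIQRX
  updated: d(CIQRX,O)=49/8
iteration 5: select CIQRX,O (d=49/8); attach at lengths (49/16, 49/16); label the merged cluster CIOQRX
final tree: ((((C:5/2,R:3/2):99/8,X:53/8):3/8,(I:-7/6,Q:61/6):51/8):49/16,O:49/16)
total length: 359/8

C,R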